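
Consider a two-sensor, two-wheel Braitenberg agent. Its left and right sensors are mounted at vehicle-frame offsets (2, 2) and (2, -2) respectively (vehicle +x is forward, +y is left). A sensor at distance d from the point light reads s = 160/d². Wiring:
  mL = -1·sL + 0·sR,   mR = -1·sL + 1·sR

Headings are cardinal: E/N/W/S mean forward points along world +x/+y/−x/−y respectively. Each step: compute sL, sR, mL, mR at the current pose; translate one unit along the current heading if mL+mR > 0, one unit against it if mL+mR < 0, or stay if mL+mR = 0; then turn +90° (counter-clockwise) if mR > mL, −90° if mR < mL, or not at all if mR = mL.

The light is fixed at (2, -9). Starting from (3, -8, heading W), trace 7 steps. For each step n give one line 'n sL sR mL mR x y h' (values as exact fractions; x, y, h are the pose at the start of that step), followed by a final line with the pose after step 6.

0 80 16 -80 -64 3 -8 W
1 160/17 160 -160/17 2560/17 4 -8 S
2 8 8 -8 0 4 -9 E
3 32 160/13 -32 -256/13 3 -9 N
4 16 80 -16 64 3 -10 W
5 160/13 160/13 -160/13 0 2 -10 S
6 20 20 -20 0 2 -9 E
final 1 -9 N

n=0: pose=(3,-8,W); sL=80, sR=16; mL=-80, mR=-64; mL+mR=-144 → advance -1; mR−mL=16 → turn +1·90°
n=1: pose=(4,-8,S); sL=160/17, sR=160; mL=-160/17, mR=2560/17; mL+mR=2400/17 → advance +1; mR−mL=160 → turn +1·90°
n=2: pose=(4,-9,E); sL=8, sR=8; mL=-8, mR=0; mL+mR=-8 → advance -1; mR−mL=8 → turn +1·90°
n=3: pose=(3,-9,N); sL=32, sR=160/13; mL=-32, mR=-256/13; mL+mR=-672/13 → advance -1; mR−mL=160/13 → turn +1·90°
n=4: pose=(3,-10,W); sL=16, sR=80; mL=-16, mR=64; mL+mR=48 → advance +1; mR−mL=80 → turn +1·90°
n=5: pose=(2,-10,S); sL=160/13, sR=160/13; mL=-160/13, mR=0; mL+mR=-160/13 → advance -1; mR−mL=160/13 → turn +1·90°
n=6: pose=(2,-9,E); sL=20, sR=20; mL=-20, mR=0; mL+mR=-20 → advance -1; mR−mL=20 → turn +1·90°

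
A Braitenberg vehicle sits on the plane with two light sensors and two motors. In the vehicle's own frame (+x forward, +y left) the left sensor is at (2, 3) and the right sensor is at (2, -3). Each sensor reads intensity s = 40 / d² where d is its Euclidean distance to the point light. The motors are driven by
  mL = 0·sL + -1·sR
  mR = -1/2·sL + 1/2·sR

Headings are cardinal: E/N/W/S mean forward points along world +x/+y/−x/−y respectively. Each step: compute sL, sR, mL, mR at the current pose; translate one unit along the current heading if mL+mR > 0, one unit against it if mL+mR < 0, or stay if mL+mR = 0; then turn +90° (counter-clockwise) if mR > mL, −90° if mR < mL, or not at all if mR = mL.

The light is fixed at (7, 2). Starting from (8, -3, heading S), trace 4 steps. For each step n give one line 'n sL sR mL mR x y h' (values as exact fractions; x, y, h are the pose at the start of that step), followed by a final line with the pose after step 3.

0 8/13 40/53 -40/53 48/689 8 -3 S
1 4 20/29 -20/29 -48/29 8 -2 E
2 8/9 8/9 -8/9 0 7 -2 S
3 10 1 -1 -9/2 7 -1 E
final 6 -1 S

n=0: pose=(8,-3,S); sL=8/13, sR=40/53; mL=-40/53, mR=48/689; mL+mR=-472/689 → advance -1; mR−mL=568/689 → turn +1·90°
n=1: pose=(8,-2,E); sL=4, sR=20/29; mL=-20/29, mR=-48/29; mL+mR=-68/29 → advance -1; mR−mL=-28/29 → turn -1·90°
n=2: pose=(7,-2,S); sL=8/9, sR=8/9; mL=-8/9, mR=0; mL+mR=-8/9 → advance -1; mR−mL=8/9 → turn +1·90°
n=3: pose=(7,-1,E); sL=10, sR=1; mL=-1, mR=-9/2; mL+mR=-11/2 → advance -1; mR−mL=-7/2 → turn -1·90°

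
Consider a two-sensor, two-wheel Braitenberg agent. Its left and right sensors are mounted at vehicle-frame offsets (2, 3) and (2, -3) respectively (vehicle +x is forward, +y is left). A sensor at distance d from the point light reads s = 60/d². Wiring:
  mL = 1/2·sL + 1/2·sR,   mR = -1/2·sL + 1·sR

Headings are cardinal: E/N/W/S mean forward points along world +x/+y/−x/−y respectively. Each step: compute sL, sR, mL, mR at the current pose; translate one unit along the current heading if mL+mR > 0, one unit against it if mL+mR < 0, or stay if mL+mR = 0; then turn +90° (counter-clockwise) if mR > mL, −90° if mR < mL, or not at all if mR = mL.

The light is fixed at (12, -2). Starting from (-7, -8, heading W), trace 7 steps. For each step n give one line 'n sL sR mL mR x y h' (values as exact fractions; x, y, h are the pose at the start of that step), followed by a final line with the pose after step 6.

0 10/87 2/15 18/145 11/145 -7 -8 W
1 12/109 12/61 1020/6649 942/6649 -8 -8 N
2 15/82 15/97 2685/15908 1005/15908 -8 -7 E
3 12/61 60/533 5028/32513 462/32513 -7 -7 S
4 10/87 2/15 18/145 11/145 -7 -8 W
5 12/109 12/61 1020/6649 942/6649 -8 -8 N
6 15/82 15/97 2685/15908 1005/15908 -8 -7 E
final -7 -7 S

n=0: pose=(-7,-8,W); sL=10/87, sR=2/15; mL=18/145, mR=11/145; mL+mR=1/5 → advance +1; mR−mL=-7/145 → turn -1·90°
n=1: pose=(-8,-8,N); sL=12/109, sR=12/61; mL=1020/6649, mR=942/6649; mL+mR=18/61 → advance +1; mR−mL=-78/6649 → turn -1·90°
n=2: pose=(-8,-7,E); sL=15/82, sR=15/97; mL=2685/15908, mR=1005/15908; mL+mR=45/194 → advance +1; mR−mL=-420/3977 → turn -1·90°
n=3: pose=(-7,-7,S); sL=12/61, sR=60/533; mL=5028/32513, mR=462/32513; mL+mR=90/533 → advance +1; mR−mL=-4566/32513 → turn -1·90°
n=4: pose=(-7,-8,W); sL=10/87, sR=2/15; mL=18/145, mR=11/145; mL+mR=1/5 → advance +1; mR−mL=-7/145 → turn -1·90°
n=5: pose=(-8,-8,N); sL=12/109, sR=12/61; mL=1020/6649, mR=942/6649; mL+mR=18/61 → advance +1; mR−mL=-78/6649 → turn -1·90°
n=6: pose=(-8,-7,E); sL=15/82, sR=15/97; mL=2685/15908, mR=1005/15908; mL+mR=45/194 → advance +1; mR−mL=-420/3977 → turn -1·90°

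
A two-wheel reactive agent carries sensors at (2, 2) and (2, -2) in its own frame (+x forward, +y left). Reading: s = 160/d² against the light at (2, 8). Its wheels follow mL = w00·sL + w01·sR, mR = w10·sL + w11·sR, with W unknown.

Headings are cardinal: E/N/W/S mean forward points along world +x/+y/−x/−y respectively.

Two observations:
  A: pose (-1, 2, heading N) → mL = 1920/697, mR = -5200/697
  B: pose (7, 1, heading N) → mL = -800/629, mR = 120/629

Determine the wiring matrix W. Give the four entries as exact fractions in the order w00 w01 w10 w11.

obs A: pose=(-1,2,N) → sL=160/41, sR=160/17, mL=1920/697, mR=-5200/697
obs B: pose=(7,1,N) → sL=80/17, sR=80/37, mL=-800/629, mR=120/629
sensor matrix S = [[160/41, 160/17], [80/17, 80/37]]; det S = -15718400/438413
solve [mL_A; mL_B] = S·[w00; w01] and [mR_A; mR_B] = S·[w10; w11]:
  w00 = -1/2, w01 = 1/2, w10 = 1/2, w11 = -1

-1/2 1/2 1/2 -1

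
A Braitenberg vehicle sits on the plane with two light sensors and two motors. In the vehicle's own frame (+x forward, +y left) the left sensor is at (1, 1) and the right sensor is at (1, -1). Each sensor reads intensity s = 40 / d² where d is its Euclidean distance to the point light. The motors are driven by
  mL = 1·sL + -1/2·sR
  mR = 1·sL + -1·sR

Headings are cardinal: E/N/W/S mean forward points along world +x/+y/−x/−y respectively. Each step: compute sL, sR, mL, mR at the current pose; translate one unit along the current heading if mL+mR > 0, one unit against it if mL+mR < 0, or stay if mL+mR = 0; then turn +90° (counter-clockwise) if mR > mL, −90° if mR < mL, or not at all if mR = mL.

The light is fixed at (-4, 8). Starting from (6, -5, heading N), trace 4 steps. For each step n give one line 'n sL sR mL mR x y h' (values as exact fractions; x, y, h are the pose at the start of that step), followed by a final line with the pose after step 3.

0 8/45 8/53 244/2385 64/2385 6 -5 N
1 20/121 4/29 338/3509 96/3509 6 -4 E
2 40/313 40/269 4500/84197 -1760/84197 7 -4 S
3 5/37 10/61 120/2257 -65/2257 7 -5 W
final 6 -5 N

n=0: pose=(6,-5,N); sL=8/45, sR=8/53; mL=244/2385, mR=64/2385; mL+mR=308/2385 → advance +1; mR−mL=-4/53 → turn -1·90°
n=1: pose=(6,-4,E); sL=20/121, sR=4/29; mL=338/3509, mR=96/3509; mL+mR=434/3509 → advance +1; mR−mL=-2/29 → turn -1·90°
n=2: pose=(7,-4,S); sL=40/313, sR=40/269; mL=4500/84197, mR=-1760/84197; mL+mR=2740/84197 → advance +1; mR−mL=-20/269 → turn -1·90°
n=3: pose=(7,-5,W); sL=5/37, sR=10/61; mL=120/2257, mR=-65/2257; mL+mR=55/2257 → advance +1; mR−mL=-5/61 → turn -1·90°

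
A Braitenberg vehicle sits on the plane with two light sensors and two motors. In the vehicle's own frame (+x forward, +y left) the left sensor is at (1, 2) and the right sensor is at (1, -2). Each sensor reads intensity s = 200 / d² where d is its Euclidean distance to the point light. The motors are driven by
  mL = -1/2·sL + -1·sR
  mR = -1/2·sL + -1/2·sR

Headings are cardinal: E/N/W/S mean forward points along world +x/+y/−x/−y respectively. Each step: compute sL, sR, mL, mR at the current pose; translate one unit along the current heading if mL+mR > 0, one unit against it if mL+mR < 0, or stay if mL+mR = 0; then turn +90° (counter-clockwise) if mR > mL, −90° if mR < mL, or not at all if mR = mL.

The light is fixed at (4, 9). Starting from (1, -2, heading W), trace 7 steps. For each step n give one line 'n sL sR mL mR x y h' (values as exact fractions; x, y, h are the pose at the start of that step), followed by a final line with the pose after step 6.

0 40/37 200/97 -9340/3589 -5640/3589 1 -2 W
1 25/18 5/4 -35/18 -95/72 2 -2 S
2 40/13 40/29 -1100/377 -840/377 2 -1 E
3 100/53 100/41 -7350/2173 -4700/2173 1 -1 N
4 40/37 200/97 -9340/3589 -5640/3589 1 -2 W
5 25/18 5/4 -35/18 -95/72 2 -2 S
6 40/13 40/29 -1100/377 -840/377 2 -1 E
final 1 -1 N

n=0: pose=(1,-2,W); sL=40/37, sR=200/97; mL=-9340/3589, mR=-5640/3589; mL+mR=-14980/3589 → advance -1; mR−mL=100/97 → turn +1·90°
n=1: pose=(2,-2,S); sL=25/18, sR=5/4; mL=-35/18, mR=-95/72; mL+mR=-235/72 → advance -1; mR−mL=5/8 → turn +1·90°
n=2: pose=(2,-1,E); sL=40/13, sR=40/29; mL=-1100/377, mR=-840/377; mL+mR=-1940/377 → advance -1; mR−mL=20/29 → turn +1·90°
n=3: pose=(1,-1,N); sL=100/53, sR=100/41; mL=-7350/2173, mR=-4700/2173; mL+mR=-12050/2173 → advance -1; mR−mL=50/41 → turn +1·90°
n=4: pose=(1,-2,W); sL=40/37, sR=200/97; mL=-9340/3589, mR=-5640/3589; mL+mR=-14980/3589 → advance -1; mR−mL=100/97 → turn +1·90°
n=5: pose=(2,-2,S); sL=25/18, sR=5/4; mL=-35/18, mR=-95/72; mL+mR=-235/72 → advance -1; mR−mL=5/8 → turn +1·90°
n=6: pose=(2,-1,E); sL=40/13, sR=40/29; mL=-1100/377, mR=-840/377; mL+mR=-1940/377 → advance -1; mR−mL=20/29 → turn +1·90°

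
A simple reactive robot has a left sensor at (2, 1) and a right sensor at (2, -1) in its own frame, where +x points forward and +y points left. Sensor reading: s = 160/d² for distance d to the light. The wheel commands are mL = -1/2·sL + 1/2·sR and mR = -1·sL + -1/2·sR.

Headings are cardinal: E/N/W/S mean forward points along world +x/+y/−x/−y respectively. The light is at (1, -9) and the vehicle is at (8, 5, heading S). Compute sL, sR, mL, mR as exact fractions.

left sensor world pos  = (9, 3); dL² = 208
right sensor world pos = (7, 3); dR² = 180
sL = 160/208 = 10/13
sR = 160/180 = 8/9
mL = -1/2·sL + 1/2·sR = 7/117
mR = -1·sL + -1/2·sR = -142/117

10/13 8/9 7/117 -142/117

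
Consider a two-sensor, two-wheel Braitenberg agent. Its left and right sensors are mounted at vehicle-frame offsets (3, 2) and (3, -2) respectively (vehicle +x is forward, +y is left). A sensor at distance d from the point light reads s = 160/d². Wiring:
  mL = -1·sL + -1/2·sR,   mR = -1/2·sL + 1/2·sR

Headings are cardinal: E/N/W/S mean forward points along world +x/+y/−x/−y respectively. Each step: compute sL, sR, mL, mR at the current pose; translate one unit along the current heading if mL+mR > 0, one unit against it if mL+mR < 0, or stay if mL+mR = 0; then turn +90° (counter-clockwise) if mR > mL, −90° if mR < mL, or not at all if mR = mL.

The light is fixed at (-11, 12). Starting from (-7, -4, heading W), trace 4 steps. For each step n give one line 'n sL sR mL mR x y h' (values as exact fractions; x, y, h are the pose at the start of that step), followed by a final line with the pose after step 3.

0 32/65 160/197 -11504/12805 2048/12805 -7 -4 W
1 16/41 16/37 -920/1517 32/1517 -6 -4 S
2 160/233 160/353 -75120/82249 -9600/82249 -6 -3 E
3 40/37 8/9 -508/333 -32/333 -7 -3 N
final -7 -4 W

n=0: pose=(-7,-4,W); sL=32/65, sR=160/197; mL=-11504/12805, mR=2048/12805; mL+mR=-48/65 → advance -1; mR−mL=13552/12805 → turn +1·90°
n=1: pose=(-6,-4,S); sL=16/41, sR=16/37; mL=-920/1517, mR=32/1517; mL+mR=-24/41 → advance -1; mR−mL=952/1517 → turn +1·90°
n=2: pose=(-6,-3,E); sL=160/233, sR=160/353; mL=-75120/82249, mR=-9600/82249; mL+mR=-240/233 → advance -1; mR−mL=65520/82249 → turn +1·90°
n=3: pose=(-7,-3,N); sL=40/37, sR=8/9; mL=-508/333, mR=-32/333; mL+mR=-60/37 → advance -1; mR−mL=476/333 → turn +1·90°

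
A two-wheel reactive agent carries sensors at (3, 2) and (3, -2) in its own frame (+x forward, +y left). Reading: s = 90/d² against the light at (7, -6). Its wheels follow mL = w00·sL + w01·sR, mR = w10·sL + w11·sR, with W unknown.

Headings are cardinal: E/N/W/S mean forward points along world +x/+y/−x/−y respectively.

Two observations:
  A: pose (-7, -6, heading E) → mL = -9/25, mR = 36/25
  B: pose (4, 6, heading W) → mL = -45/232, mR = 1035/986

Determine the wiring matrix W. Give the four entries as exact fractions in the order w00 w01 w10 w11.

0 -1/2 1 1

obs A: pose=(-7,-6,E) → sL=18/25, sR=18/25, mL=-9/25, mR=36/25
obs B: pose=(4,6,W) → sL=45/68, sR=45/116, mL=-45/232, mR=1035/986
sensor matrix S = [[18/25, 18/25], [45/68, 45/116]]; det S = -486/2465
solve [mL_A; mL_B] = S·[w00; w01] and [mR_A; mR_B] = S·[w10; w11]:
  w00 = 0, w01 = -1/2, w10 = 1, w11 = 1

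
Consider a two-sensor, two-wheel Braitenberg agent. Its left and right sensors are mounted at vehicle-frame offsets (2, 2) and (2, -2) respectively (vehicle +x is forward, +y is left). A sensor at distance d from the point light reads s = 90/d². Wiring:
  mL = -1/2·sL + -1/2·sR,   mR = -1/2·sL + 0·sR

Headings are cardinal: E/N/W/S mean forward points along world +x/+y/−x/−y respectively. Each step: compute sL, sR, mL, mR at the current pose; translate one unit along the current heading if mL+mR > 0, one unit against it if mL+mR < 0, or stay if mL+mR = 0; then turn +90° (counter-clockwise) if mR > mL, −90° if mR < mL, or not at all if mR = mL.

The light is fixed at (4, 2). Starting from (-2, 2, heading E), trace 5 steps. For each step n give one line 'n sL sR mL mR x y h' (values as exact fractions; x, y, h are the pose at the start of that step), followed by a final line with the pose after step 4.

0 9/2 9/2 -9/2 -9/4 -2 2 E
1 18/17 90/29 -1026/493 -9/17 -3 2 N
2 1 45/41 -43/41 -1/2 -3 1 W
3 18/5 90/73 -882/365 -9/5 -2 1 S
4 9/2 9/2 -9/2 -9/4 -2 2 E
final -3 2 N

n=0: pose=(-2,2,E); sL=9/2, sR=9/2; mL=-9/2, mR=-9/4; mL+mR=-27/4 → advance -1; mR−mL=9/4 → turn +1·90°
n=1: pose=(-3,2,N); sL=18/17, sR=90/29; mL=-1026/493, mR=-9/17; mL+mR=-1287/493 → advance -1; mR−mL=45/29 → turn +1·90°
n=2: pose=(-3,1,W); sL=1, sR=45/41; mL=-43/41, mR=-1/2; mL+mR=-127/82 → advance -1; mR−mL=45/82 → turn +1·90°
n=3: pose=(-2,1,S); sL=18/5, sR=90/73; mL=-882/365, mR=-9/5; mL+mR=-1539/365 → advance -1; mR−mL=45/73 → turn +1·90°
n=4: pose=(-2,2,E); sL=9/2, sR=9/2; mL=-9/2, mR=-9/4; mL+mR=-27/4 → advance -1; mR−mL=9/4 → turn +1·90°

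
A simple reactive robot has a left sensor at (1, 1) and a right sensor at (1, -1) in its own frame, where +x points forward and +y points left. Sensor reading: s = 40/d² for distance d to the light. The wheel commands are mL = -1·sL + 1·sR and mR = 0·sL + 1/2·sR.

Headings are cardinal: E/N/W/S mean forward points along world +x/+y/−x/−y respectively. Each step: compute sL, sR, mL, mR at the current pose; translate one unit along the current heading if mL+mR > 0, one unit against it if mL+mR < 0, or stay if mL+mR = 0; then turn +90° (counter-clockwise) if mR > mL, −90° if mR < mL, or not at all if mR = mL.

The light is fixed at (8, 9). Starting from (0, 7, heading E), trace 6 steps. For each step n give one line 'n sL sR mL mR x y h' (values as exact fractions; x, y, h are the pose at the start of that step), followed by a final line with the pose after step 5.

0 4/5 20/29 -16/145 10/29 0 7 E
1 8/13 40/37 224/481 20/37 1 7 N
2 10/17 5/8 5/136 5/16 1 8 W
3 40/53 8/17 -256/901 4/17 0 8 S
4 4/5 4/5 0 2/5 0 9 E
5 8/13 40/37 224/481 20/37 1 9 N
final 1 10 W

n=0: pose=(0,7,E); sL=4/5, sR=20/29; mL=-16/145, mR=10/29; mL+mR=34/145 → advance +1; mR−mL=66/145 → turn +1·90°
n=1: pose=(1,7,N); sL=8/13, sR=40/37; mL=224/481, mR=20/37; mL+mR=484/481 → advance +1; mR−mL=36/481 → turn +1·90°
n=2: pose=(1,8,W); sL=10/17, sR=5/8; mL=5/136, mR=5/16; mL+mR=95/272 → advance +1; mR−mL=75/272 → turn +1·90°
n=3: pose=(0,8,S); sL=40/53, sR=8/17; mL=-256/901, mR=4/17; mL+mR=-44/901 → advance -1; mR−mL=468/901 → turn +1·90°
n=4: pose=(0,9,E); sL=4/5, sR=4/5; mL=0, mR=2/5; mL+mR=2/5 → advance +1; mR−mL=2/5 → turn +1·90°
n=5: pose=(1,9,N); sL=8/13, sR=40/37; mL=224/481, mR=20/37; mL+mR=484/481 → advance +1; mR−mL=36/481 → turn +1·90°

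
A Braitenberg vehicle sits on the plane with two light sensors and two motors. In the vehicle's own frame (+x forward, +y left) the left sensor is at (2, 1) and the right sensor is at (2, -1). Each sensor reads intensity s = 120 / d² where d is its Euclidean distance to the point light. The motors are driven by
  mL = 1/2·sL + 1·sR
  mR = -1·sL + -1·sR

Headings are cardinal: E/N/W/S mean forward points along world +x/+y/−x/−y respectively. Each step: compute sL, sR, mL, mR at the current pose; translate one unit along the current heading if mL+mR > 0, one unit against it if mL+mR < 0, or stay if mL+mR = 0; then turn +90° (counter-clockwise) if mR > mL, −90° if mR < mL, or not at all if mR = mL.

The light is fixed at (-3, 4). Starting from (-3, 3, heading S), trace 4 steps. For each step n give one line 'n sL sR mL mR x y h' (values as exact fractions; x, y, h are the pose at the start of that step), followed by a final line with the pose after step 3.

n=0: pose=(-3,3,S); sL=12, sR=12; mL=18, mR=-24; mL+mR=-6 → advance -1; mR−mL=-42 → turn -1·90°
n=1: pose=(-3,4,W); sL=24, sR=24; mL=36, mR=-48; mL+mR=-12 → advance -1; mR−mL=-84 → turn -1·90°
n=2: pose=(-2,4,N); sL=30, sR=15; mL=30, mR=-45; mL+mR=-15 → advance -1; mR−mL=-75 → turn -1·90°
n=3: pose=(-2,3,E); sL=40/3, sR=120/13; mL=620/39, mR=-880/39; mL+mR=-20/3 → advance -1; mR−mL=-500/13 → turn -1·90°

0 12 12 18 -24 -3 3 S
1 24 24 36 -48 -3 4 W
2 30 15 30 -45 -2 4 N
3 40/3 120/13 620/39 -880/39 -2 3 E
final -3 3 S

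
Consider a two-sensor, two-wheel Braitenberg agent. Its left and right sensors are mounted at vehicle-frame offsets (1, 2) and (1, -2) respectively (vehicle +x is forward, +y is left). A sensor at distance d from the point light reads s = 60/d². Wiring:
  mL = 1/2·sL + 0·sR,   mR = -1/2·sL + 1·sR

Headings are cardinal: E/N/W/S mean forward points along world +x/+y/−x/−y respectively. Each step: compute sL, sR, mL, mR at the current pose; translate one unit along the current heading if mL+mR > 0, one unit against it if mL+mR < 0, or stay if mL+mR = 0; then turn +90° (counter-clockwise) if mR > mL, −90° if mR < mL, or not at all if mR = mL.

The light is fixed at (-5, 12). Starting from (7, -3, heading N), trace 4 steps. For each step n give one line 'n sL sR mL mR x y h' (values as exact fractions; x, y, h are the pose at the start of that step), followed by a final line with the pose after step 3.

n=0: pose=(7,-3,N); sL=15/74, sR=15/98; mL=15/148, mR=375/7252; mL+mR=15/98 → advance +1; mR−mL=-90/1813 → turn -1·90°
n=1: pose=(7,-2,E); sL=60/313, sR=12/85; mL=30/313, mR=1206/26605; mL+mR=12/85 → advance +1; mR−mL=-1344/26605 → turn -1·90°
n=2: pose=(8,-2,S); sL=2/15, sR=30/173; mL=1/15, mR=277/2595; mL+mR=30/173 → advance +1; mR−mL=104/2595 → turn +1·90°
n=3: pose=(8,-3,E); sL=12/73, sR=12/97; mL=6/73, mR=294/7081; mL+mR=12/97 → advance +1; mR−mL=-288/7081 → turn -1·90°

0 15/74 15/98 15/148 375/7252 7 -3 N
1 60/313 12/85 30/313 1206/26605 7 -2 E
2 2/15 30/173 1/15 277/2595 8 -2 S
3 12/73 12/97 6/73 294/7081 8 -3 E
final 9 -3 S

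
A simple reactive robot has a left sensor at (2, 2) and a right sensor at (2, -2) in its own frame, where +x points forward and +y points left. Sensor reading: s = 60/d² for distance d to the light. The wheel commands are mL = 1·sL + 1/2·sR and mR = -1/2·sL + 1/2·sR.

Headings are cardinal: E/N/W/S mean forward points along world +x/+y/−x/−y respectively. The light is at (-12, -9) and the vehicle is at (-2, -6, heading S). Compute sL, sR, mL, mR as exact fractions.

left sensor world pos  = (0, -8); dL² = 145
right sensor world pos = (-4, -8); dR² = 65
sL = 60/145 = 12/29
sR = 60/65 = 12/13
mL = 1·sL + 1/2·sR = 330/377
mR = -1/2·sL + 1/2·sR = 96/377

12/29 12/13 330/377 96/377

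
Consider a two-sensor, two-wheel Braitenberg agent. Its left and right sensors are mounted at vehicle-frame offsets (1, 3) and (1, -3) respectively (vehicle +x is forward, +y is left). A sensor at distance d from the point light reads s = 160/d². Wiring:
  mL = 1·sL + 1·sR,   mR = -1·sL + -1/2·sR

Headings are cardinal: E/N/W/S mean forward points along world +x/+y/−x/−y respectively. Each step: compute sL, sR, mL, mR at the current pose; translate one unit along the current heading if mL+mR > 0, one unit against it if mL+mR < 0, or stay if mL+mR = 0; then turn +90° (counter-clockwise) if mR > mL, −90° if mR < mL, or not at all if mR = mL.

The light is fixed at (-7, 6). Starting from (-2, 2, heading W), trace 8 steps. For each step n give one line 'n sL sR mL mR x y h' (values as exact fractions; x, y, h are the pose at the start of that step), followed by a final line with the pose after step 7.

n=0: pose=(-2,2,W); sL=32/13, sR=160/17; mL=2624/221, mR=-1584/221; mL+mR=80/17 → advance +1; mR−mL=-4208/221 → turn -1·90°
n=1: pose=(-3,2,N); sL=16, sR=80/29; mL=544/29, mR=-504/29; mL+mR=40/29 → advance +1; mR−mL=-1048/29 → turn -1·90°
n=2: pose=(-3,3,E); sL=32/5, sR=160/61; mL=2752/305, mR=-2352/305; mL+mR=80/61 → advance +1; mR−mL=-5104/305 → turn -1·90°
n=3: pose=(-2,3,S); sL=2, sR=8; mL=10, mR=-6; mL+mR=4 → advance +1; mR−mL=-16 → turn -1·90°
n=4: pose=(-2,2,W); sL=32/13, sR=160/17; mL=2624/221, mR=-1584/221; mL+mR=80/17 → advance +1; mR−mL=-4208/221 → turn -1·90°
n=5: pose=(-3,2,N); sL=16, sR=80/29; mL=544/29, mR=-504/29; mL+mR=40/29 → advance +1; mR−mL=-1048/29 → turn -1·90°
n=6: pose=(-3,3,E); sL=32/5, sR=160/61; mL=2752/305, mR=-2352/305; mL+mR=80/61 → advance +1; mR−mL=-5104/305 → turn -1·90°
n=7: pose=(-2,3,S); sL=2, sR=8; mL=10, mR=-6; mL+mR=4 → advance +1; mR−mL=-16 → turn -1·90°

0 32/13 160/17 2624/221 -1584/221 -2 2 W
1 16 80/29 544/29 -504/29 -3 2 N
2 32/5 160/61 2752/305 -2352/305 -3 3 E
3 2 8 10 -6 -2 3 S
4 32/13 160/17 2624/221 -1584/221 -2 2 W
5 16 80/29 544/29 -504/29 -3 2 N
6 32/5 160/61 2752/305 -2352/305 -3 3 E
7 2 8 10 -6 -2 3 S
final -2 2 W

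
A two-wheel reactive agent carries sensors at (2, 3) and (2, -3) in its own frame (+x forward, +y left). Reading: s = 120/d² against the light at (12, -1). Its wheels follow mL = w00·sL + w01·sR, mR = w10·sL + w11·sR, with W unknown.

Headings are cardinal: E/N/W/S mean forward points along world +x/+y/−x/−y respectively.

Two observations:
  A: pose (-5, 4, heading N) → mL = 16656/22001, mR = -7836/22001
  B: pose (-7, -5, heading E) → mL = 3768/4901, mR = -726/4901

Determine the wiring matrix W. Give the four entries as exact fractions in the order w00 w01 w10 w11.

1 1 1/2 -1

obs A: pose=(-5,4,N) → sL=120/449, sR=24/49, mL=16656/22001, mR=-7836/22001
obs B: pose=(-7,-5,E) → sL=12/29, sR=60/169, mL=3768/4901, mR=-726/4901
sensor matrix S = [[120/449, 24/49], [12/29, 60/169]]; det S = -11622528/107826901
solve [mL_A; mL_B] = S·[w00; w01] and [mR_A; mR_B] = S·[w10; w11]:
  w00 = 1, w01 = 1, w10 = 1/2, w11 = -1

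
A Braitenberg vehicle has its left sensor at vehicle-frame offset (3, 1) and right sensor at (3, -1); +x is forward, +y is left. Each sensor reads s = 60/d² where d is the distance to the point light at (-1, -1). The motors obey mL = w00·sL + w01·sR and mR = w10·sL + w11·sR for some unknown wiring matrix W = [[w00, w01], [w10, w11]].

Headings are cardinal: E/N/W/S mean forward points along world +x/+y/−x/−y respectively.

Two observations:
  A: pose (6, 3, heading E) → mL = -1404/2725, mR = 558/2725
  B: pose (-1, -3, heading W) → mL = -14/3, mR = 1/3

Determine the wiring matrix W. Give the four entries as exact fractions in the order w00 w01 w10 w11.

-1/2 -1/2 1 -1/2

obs A: pose=(6,3,E) → sL=12/25, sR=60/109, mL=-1404/2725, mR=558/2725
obs B: pose=(-1,-3,W) → sL=10/3, sR=6, mL=-14/3, mR=1/3
sensor matrix S = [[12/25, 60/109], [10/3, 6]]; det S = 2848/2725
solve [mL_A; mL_B] = S·[w00; w01] and [mR_A; mR_B] = S·[w10; w11]:
  w00 = -1/2, w01 = -1/2, w10 = 1, w11 = -1/2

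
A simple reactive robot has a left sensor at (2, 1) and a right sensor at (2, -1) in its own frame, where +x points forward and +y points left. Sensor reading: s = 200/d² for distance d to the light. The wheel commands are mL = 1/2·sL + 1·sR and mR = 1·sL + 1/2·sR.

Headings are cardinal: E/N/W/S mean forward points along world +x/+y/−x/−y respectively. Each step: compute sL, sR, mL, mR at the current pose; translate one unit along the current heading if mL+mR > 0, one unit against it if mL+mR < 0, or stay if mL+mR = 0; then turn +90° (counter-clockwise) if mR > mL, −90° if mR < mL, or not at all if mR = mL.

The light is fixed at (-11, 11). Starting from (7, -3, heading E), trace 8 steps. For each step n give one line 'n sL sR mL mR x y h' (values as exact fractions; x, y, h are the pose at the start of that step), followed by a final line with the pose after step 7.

n=0: pose=(7,-3,E); sL=200/569, sR=8/25; mL=7052/14225, mR=7276/14225; mL+mR=14328/14225 → advance +1; mR−mL=224/14225 → turn +1·90°
n=1: pose=(8,-3,N); sL=50/117, sR=25/68; mL=4625/7956, mR=9725/15912; mL+mR=6325/5304 → advance +1; mR−mL=475/15912 → turn +1·90°
n=2: pose=(8,-2,W); sL=40/97, sR=200/433; mL=28060/42001, mR=27020/42001; mL+mR=55080/42001 → advance +1; mR−mL=-1040/42001 → turn -1·90°
n=3: pose=(7,-2,N); sL=20/41, sR=100/241; mL=6510/9881, mR=6870/9881; mL+mR=13380/9881 → advance +1; mR−mL=360/9881 → turn +1·90°
n=4: pose=(7,-1,W); sL=8/17, sR=200/377; mL=4908/6409, mR=4716/6409; mL+mR=9624/6409 → advance +1; mR−mL=-192/6409 → turn -1·90°
n=5: pose=(6,-1,N); sL=50/89, sR=25/53; mL=3550/4717, mR=7525/9434; mL+mR=14625/9434 → advance +1; mR−mL=425/9434 → turn +1·90°
n=6: pose=(6,0,W); sL=200/369, sR=8/13; mL=4252/4797, mR=4076/4797; mL+mR=2776/1599 → advance +1; mR−mL=-176/4797 → turn -1·90°
n=7: pose=(5,0,N); sL=100/153, sR=20/37; mL=4910/5661, mR=5230/5661; mL+mR=3380/1887 → advance +1; mR−mL=320/5661 → turn +1·90°

0 200/569 8/25 7052/14225 7276/14225 7 -3 E
1 50/117 25/68 4625/7956 9725/15912 8 -3 N
2 40/97 200/433 28060/42001 27020/42001 8 -2 W
3 20/41 100/241 6510/9881 6870/9881 7 -2 N
4 8/17 200/377 4908/6409 4716/6409 7 -1 W
5 50/89 25/53 3550/4717 7525/9434 6 -1 N
6 200/369 8/13 4252/4797 4076/4797 6 0 W
7 100/153 20/37 4910/5661 5230/5661 5 0 N
final 5 1 W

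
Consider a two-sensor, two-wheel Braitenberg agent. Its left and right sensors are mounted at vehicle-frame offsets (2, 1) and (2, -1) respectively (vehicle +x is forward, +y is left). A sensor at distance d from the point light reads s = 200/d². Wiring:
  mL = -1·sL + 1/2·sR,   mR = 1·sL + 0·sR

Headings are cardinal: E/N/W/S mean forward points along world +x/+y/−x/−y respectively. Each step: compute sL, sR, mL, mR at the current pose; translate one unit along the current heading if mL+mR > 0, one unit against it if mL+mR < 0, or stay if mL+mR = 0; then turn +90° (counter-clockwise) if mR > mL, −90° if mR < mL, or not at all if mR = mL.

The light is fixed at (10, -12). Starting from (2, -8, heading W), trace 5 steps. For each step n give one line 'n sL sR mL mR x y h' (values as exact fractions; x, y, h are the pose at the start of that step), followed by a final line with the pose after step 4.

0 200/109 8/5 -564/545 200/109 2 -8 W
1 50/17 25/13 -875/442 50/17 1 -8 S
2 40/13 200/53 -820/689 40/13 1 -9 E
3 100/53 100/37 -1050/1961 100/53 2 -9 N
4 200/109 8/5 -564/545 200/109 2 -8 W
final 1 -8 S

n=0: pose=(2,-8,W); sL=200/109, sR=8/5; mL=-564/545, mR=200/109; mL+mR=4/5 → advance +1; mR−mL=1564/545 → turn +1·90°
n=1: pose=(1,-8,S); sL=50/17, sR=25/13; mL=-875/442, mR=50/17; mL+mR=25/26 → advance +1; mR−mL=2175/442 → turn +1·90°
n=2: pose=(1,-9,E); sL=40/13, sR=200/53; mL=-820/689, mR=40/13; mL+mR=100/53 → advance +1; mR−mL=2940/689 → turn +1·90°
n=3: pose=(2,-9,N); sL=100/53, sR=100/37; mL=-1050/1961, mR=100/53; mL+mR=50/37 → advance +1; mR−mL=4750/1961 → turn +1·90°
n=4: pose=(2,-8,W); sL=200/109, sR=8/5; mL=-564/545, mR=200/109; mL+mR=4/5 → advance +1; mR−mL=1564/545 → turn +1·90°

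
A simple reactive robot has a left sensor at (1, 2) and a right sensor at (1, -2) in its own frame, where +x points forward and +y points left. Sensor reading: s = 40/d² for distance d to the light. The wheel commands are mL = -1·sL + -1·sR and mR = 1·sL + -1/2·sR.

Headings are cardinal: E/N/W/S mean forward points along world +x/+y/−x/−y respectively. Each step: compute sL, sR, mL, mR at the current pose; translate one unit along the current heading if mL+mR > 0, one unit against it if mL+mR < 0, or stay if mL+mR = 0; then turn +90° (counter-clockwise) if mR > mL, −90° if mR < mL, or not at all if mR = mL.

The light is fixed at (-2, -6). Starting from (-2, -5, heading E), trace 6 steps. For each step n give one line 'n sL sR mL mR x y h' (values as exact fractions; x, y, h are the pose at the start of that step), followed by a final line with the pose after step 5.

0 4 20 -24 -6 -2 -5 E
1 40/13 8 -144/13 -12/13 -3 -5 N
2 5 5 -10 5/2 -3 -6 W
3 8 8 -16 4 -2 -6 S
4 4 20 -24 -6 -2 -5 E
5 40/13 8 -144/13 -12/13 -3 -5 N
final -3 -6 W

n=0: pose=(-2,-5,E); sL=4, sR=20; mL=-24, mR=-6; mL+mR=-30 → advance -1; mR−mL=18 → turn +1·90°
n=1: pose=(-3,-5,N); sL=40/13, sR=8; mL=-144/13, mR=-12/13; mL+mR=-12 → advance -1; mR−mL=132/13 → turn +1·90°
n=2: pose=(-3,-6,W); sL=5, sR=5; mL=-10, mR=5/2; mL+mR=-15/2 → advance -1; mR−mL=25/2 → turn +1·90°
n=3: pose=(-2,-6,S); sL=8, sR=8; mL=-16, mR=4; mL+mR=-12 → advance -1; mR−mL=20 → turn +1·90°
n=4: pose=(-2,-5,E); sL=4, sR=20; mL=-24, mR=-6; mL+mR=-30 → advance -1; mR−mL=18 → turn +1·90°
n=5: pose=(-3,-5,N); sL=40/13, sR=8; mL=-144/13, mR=-12/13; mL+mR=-12 → advance -1; mR−mL=132/13 → turn +1·90°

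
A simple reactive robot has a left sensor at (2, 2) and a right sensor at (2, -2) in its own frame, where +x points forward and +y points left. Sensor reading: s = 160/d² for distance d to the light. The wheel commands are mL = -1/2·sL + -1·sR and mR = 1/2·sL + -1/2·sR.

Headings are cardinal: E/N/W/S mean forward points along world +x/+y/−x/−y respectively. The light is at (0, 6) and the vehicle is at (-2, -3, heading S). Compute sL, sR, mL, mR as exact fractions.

left sensor world pos  = (0, -5); dL² = 121
right sensor world pos = (-4, -5); dR² = 137
sL = 160/121 = 160/121
sR = 160/137 = 160/137
mL = -1/2·sL + -1·sR = -30320/16577
mR = 1/2·sL + -1/2·sR = 1280/16577

160/121 160/137 -30320/16577 1280/16577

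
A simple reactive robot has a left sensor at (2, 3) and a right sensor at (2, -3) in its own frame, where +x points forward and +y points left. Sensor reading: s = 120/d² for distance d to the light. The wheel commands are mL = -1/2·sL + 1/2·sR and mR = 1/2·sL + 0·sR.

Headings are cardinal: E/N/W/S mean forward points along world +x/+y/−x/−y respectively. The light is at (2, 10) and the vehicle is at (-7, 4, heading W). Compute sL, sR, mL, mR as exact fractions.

left sensor world pos  = (-9, 1); dL² = 202
right sensor world pos = (-9, 7); dR² = 130
sL = 120/202 = 60/101
sR = 120/130 = 12/13
mL = -1/2·sL + 1/2·sR = 216/1313
mR = 1/2·sL + 0·sR = 30/101

60/101 12/13 216/1313 30/101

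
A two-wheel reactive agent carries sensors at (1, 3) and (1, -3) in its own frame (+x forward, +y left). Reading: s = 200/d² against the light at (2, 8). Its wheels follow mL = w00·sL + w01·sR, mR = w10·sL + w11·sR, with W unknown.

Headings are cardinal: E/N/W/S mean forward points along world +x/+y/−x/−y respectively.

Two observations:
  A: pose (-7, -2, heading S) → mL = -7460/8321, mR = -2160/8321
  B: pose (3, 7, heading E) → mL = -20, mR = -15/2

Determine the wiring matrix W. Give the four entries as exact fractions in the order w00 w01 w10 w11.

obs A: pose=(-7,-2,S) → sL=200/157, sR=40/53, mL=-7460/8321, mR=-2160/8321
obs B: pose=(3,7,E) → sL=25, sR=10, mL=-20, mR=-15/2
sensor matrix S = [[200/157, 40/53], [25, 10]]; det S = -51000/8321
solve [mL_A; mL_B] = S·[w00; w01] and [mR_A; mR_B] = S·[w10; w11]:
  w00 = -1, w01 = 1/2, w10 = -1/2, w11 = 1/2

-1 1/2 -1/2 1/2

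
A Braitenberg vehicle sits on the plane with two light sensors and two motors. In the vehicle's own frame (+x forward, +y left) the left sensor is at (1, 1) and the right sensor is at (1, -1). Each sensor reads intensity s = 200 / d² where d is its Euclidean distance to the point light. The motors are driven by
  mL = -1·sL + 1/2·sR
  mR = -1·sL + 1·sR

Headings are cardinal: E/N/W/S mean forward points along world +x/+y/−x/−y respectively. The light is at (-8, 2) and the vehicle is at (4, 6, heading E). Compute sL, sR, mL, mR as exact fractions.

left sensor world pos  = (5, 7); dL² = 194
right sensor world pos = (5, 5); dR² = 178
sL = 200/194 = 100/97
sR = 200/178 = 100/89
mL = -1·sL + 1/2·sR = -4050/8633
mR = -1·sL + 1·sR = 800/8633

100/97 100/89 -4050/8633 800/8633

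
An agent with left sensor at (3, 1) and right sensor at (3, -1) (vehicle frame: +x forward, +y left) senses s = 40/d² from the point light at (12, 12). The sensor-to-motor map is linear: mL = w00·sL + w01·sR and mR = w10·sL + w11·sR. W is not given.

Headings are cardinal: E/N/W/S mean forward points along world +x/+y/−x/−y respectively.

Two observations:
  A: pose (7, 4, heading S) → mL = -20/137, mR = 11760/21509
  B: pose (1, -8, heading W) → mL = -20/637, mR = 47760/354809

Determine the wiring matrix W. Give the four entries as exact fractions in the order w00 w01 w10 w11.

obs A: pose=(7,4,S) → sL=40/137, sR=40/157, mL=-20/137, mR=11760/21509
obs B: pose=(1,-8,W) → sL=40/637, sR=40/557, mL=-20/637, mR=47760/354809
sensor matrix S = [[40/137, 40/157], [40/637, 40/557]]; det S = 37920000/7631586781
solve [mL_A; mL_B] = S·[w00; w01] and [mR_A; mR_B] = S·[w10; w11]:
  w00 = -1/2, w01 = 0, w10 = 1, w11 = 1

-1/2 0 1 1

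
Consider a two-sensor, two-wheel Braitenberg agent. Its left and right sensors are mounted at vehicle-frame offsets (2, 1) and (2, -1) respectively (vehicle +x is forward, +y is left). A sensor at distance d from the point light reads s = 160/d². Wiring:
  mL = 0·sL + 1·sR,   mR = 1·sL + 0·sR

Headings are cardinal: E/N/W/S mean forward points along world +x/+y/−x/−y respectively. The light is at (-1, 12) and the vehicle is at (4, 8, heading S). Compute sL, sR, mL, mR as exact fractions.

left sensor world pos  = (5, 6); dL² = 72
right sensor world pos = (3, 6); dR² = 52
sL = 160/72 = 20/9
sR = 160/52 = 40/13
mL = 0·sL + 1·sR = 40/13
mR = 1·sL + 0·sR = 20/9

20/9 40/13 40/13 20/9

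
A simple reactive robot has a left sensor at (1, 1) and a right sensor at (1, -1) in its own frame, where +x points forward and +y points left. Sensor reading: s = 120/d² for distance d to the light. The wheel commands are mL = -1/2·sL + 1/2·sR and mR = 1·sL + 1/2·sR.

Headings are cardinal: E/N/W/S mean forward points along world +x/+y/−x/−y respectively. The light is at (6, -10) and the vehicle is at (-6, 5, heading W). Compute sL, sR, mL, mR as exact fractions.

left sensor world pos  = (-7, 4); dL² = 365
right sensor world pos = (-7, 6); dR² = 425
sL = 120/365 = 24/73
sR = 120/425 = 24/85
mL = -1/2·sL + 1/2·sR = -144/6205
mR = 1·sL + 1/2·sR = 2916/6205

24/73 24/85 -144/6205 2916/6205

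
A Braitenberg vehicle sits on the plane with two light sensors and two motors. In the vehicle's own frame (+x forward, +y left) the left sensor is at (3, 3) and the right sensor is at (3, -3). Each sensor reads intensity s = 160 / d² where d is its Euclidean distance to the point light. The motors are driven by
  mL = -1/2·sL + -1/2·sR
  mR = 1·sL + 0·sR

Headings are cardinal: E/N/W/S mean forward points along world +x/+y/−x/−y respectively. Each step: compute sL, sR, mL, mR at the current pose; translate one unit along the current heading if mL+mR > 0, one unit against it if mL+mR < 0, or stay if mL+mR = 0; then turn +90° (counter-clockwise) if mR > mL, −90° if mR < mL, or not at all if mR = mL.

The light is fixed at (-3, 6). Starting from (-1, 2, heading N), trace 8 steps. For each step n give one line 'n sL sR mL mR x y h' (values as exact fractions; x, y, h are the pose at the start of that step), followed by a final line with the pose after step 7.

0 80 80/13 -560/13 80 -1 2 N
1 160/37 160 -3040/37 160/37 -1 3 W
2 20/9 40/9 -10/3 20/9 0 3 S
3 160/37 160/61 -7840/2257 160/37 0 4 E
4 80 16/5 -208/5 80 1 4 N
5 160/17 32 -352/17 160/17 1 5 W
6 2 8 -5 2 2 5 S
7 160/73 160/73 -160/73 160/73 2 6 E
final 2 6 N

n=0: pose=(-1,2,N); sL=80, sR=80/13; mL=-560/13, mR=80; mL+mR=480/13 → advance +1; mR−mL=1600/13 → turn +1·90°
n=1: pose=(-1,3,W); sL=160/37, sR=160; mL=-3040/37, mR=160/37; mL+mR=-2880/37 → advance -1; mR−mL=3200/37 → turn +1·90°
n=2: pose=(0,3,S); sL=20/9, sR=40/9; mL=-10/3, mR=20/9; mL+mR=-10/9 → advance -1; mR−mL=50/9 → turn +1·90°
n=3: pose=(0,4,E); sL=160/37, sR=160/61; mL=-7840/2257, mR=160/37; mL+mR=1920/2257 → advance +1; mR−mL=17600/2257 → turn +1·90°
n=4: pose=(1,4,N); sL=80, sR=16/5; mL=-208/5, mR=80; mL+mR=192/5 → advance +1; mR−mL=608/5 → turn +1·90°
n=5: pose=(1,5,W); sL=160/17, sR=32; mL=-352/17, mR=160/17; mL+mR=-192/17 → advance -1; mR−mL=512/17 → turn +1·90°
n=6: pose=(2,5,S); sL=2, sR=8; mL=-5, mR=2; mL+mR=-3 → advance -1; mR−mL=7 → turn +1·90°
n=7: pose=(2,6,E); sL=160/73, sR=160/73; mL=-160/73, mR=160/73; mL+mR=0 → advance +0; mR−mL=320/73 → turn +1·90°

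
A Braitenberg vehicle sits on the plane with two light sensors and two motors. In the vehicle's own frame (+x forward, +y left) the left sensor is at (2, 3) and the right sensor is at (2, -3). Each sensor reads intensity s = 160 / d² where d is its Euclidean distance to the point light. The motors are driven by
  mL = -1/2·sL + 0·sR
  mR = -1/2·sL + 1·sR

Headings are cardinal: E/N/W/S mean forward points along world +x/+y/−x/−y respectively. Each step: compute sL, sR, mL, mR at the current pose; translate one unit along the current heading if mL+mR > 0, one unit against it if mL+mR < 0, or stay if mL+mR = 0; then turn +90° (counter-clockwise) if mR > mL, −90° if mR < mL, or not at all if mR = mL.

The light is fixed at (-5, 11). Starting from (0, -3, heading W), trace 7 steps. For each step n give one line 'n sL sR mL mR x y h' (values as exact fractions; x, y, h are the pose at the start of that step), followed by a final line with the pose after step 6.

n=0: pose=(0,-3,W); sL=80/149, sR=16/13; mL=-40/149, mR=1864/1937; mL+mR=1344/1937 → advance +1; mR−mL=16/13 → turn +1·90°
n=1: pose=(-1,-3,S); sL=32/61, sR=160/257; mL=-16/61, mR=5648/15677; mL+mR=1536/15677 → advance +1; mR−mL=160/257 → turn +1·90°
n=2: pose=(-1,-4,E); sL=8/9, sR=4/9; mL=-4/9, mR=0; mL+mR=-4/9 → advance -1; mR−mL=4/9 → turn +1·90°
n=3: pose=(-2,-4,N); sL=160/169, sR=32/41; mL=-80/169, mR=2128/6929; mL+mR=-1152/6929 → advance -1; mR−mL=32/41 → turn +1·90°
n=4: pose=(-2,-5,W); sL=80/181, sR=16/17; mL=-40/181, mR=2216/3077; mL+mR=1536/3077 → advance +1; mR−mL=16/17 → turn +1·90°
n=5: pose=(-3,-5,S); sL=160/349, sR=32/65; mL=-80/349, mR=5968/22685; mL+mR=768/22685 → advance +1; mR−mL=32/65 → turn +1·90°
n=6: pose=(-3,-6,E); sL=40/53, sR=5/13; mL=-20/53, mR=5/689; mL+mR=-255/689 → advance -1; mR−mL=5/13 → turn +1·90°

0 80/149 16/13 -40/149 1864/1937 0 -3 W
1 32/61 160/257 -16/61 5648/15677 -1 -3 S
2 8/9 4/9 -4/9 0 -1 -4 E
3 160/169 32/41 -80/169 2128/6929 -2 -4 N
4 80/181 16/17 -40/181 2216/3077 -2 -5 W
5 160/349 32/65 -80/349 5968/22685 -3 -5 S
6 40/53 5/13 -20/53 5/689 -3 -6 E
final -4 -6 N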